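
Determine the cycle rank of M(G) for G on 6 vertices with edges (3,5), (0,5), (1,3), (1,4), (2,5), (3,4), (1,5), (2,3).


Cycle rank (nullity) = |E| - r(M) = |E| - (|V| - c).
|E| = 8, |V| = 6, c = 1.
Nullity = 8 - (6 - 1) = 8 - 5 = 3.

3


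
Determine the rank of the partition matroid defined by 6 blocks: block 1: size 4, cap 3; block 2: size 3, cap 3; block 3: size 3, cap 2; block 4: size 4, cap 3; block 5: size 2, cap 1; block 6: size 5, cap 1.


Rank of a partition matroid = sum of min(|Si|, ci) for each block.
= min(4,3) + min(3,3) + min(3,2) + min(4,3) + min(2,1) + min(5,1)
= 3 + 3 + 2 + 3 + 1 + 1
= 13.

13


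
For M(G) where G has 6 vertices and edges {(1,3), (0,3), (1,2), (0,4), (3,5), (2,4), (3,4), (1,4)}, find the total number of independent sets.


An independent set in a graphic matroid is an acyclic edge subset.
G has 6 vertices and 8 edges.
Enumerate all 2^8 = 256 subsets, checking for acyclicity.
Total independent sets = 164.

164


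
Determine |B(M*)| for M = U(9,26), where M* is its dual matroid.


The dual of U(r,n) is U(n-r, n) = U(17,26).
Bases of U(17,26) are all (17)-element subsets.
|B(M*)| = C(26,17) = 3124550.

3124550


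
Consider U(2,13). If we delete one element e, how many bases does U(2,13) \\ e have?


Deleting e from U(2,13) gives U(2,12) since n > r.
Bases of U(2,12) = (12 choose 2) = 66.

66


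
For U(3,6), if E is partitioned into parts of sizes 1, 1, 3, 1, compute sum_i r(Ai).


r(Ai) = min(|Ai|, 3) for each part.
Sum = min(1,3) + min(1,3) + min(3,3) + min(1,3)
    = 1 + 1 + 3 + 1
    = 6.

6


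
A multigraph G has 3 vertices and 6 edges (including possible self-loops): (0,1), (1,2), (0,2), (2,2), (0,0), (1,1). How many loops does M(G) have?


In a graphic matroid, a loop is a self-loop edge (u,u) with rank 0.
Examining all 6 edges for self-loops...
Self-loops found: (2,2), (0,0), (1,1)
Number of loops = 3.

3


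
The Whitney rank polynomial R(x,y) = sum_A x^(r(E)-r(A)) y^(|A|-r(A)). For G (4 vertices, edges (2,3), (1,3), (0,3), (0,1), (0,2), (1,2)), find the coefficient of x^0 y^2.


R(x,y) = sum over A in 2^E of x^(r(E)-r(A)) * y^(|A|-r(A)).
G has 4 vertices, 6 edges. r(E) = 3.
Enumerate all 2^6 = 64 subsets.
Count subsets with r(E)-r(A)=0 and |A|-r(A)=2: 6.

6


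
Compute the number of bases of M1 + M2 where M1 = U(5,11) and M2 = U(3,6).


Bases of a direct sum M1 + M2: |B| = |B(M1)| * |B(M2)|.
|B(U(5,11))| = C(11,5) = 462.
|B(U(3,6))| = C(6,3) = 20.
Total bases = 462 * 20 = 9240.

9240


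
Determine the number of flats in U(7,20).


Flats of U(7,20): every subset of size < 7 is a flat, plus E itself.
Count = C(20,0) + C(20,1) + C(20,2) + C(20,3) + C(20,4) + C(20,5) + C(20,6) + 1
     = 1 + 20 + 190 + 1140 + 4845 + 15504 + 38760 + 1
     = 60461.

60461


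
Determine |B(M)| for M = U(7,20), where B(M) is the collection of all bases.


Bases of U(7,20) are all 7-element subsets of the 20-element ground set.
Number of bases = C(20,7).
(20 choose 7) = 77520.

77520


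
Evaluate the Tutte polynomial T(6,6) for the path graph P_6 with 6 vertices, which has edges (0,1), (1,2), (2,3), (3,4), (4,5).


A path on 6 vertices is a tree with 5 edges.
T(x,y) = x^(5) for any tree.
T(6,6) = 6^5 = 7776.

7776


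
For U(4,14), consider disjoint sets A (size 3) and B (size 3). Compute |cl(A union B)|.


|A union B| = 3 + 3 = 6 (disjoint).
In U(4,14), cl(S) = S if |S| < 4, else cl(S) = E.
Since 6 >= 4, cl(A union B) = E.
|cl(A union B)| = 14.

14


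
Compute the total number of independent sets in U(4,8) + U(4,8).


For a direct sum, |I(M1+M2)| = |I(M1)| * |I(M2)|.
|I(U(4,8))| = sum C(8,k) for k=0..4 = 163.
|I(U(4,8))| = sum C(8,k) for k=0..4 = 163.
Total = 163 * 163 = 26569.

26569


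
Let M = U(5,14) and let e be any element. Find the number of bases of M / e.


Contracting e from U(5,14) gives U(4,13).
Bases of U(4,13) = C(13,4) = 13! / (4! * 9!) = 715.

715


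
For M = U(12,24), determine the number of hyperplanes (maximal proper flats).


Hyperplanes of U(12,24) are flats of rank 11.
In a uniform matroid, these are exactly the (11)-element subsets.
Count = C(24,11) = 2496144.

2496144


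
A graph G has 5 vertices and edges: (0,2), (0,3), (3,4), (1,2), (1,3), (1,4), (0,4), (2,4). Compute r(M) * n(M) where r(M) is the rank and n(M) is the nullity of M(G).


r(M) = |V| - c = 5 - 1 = 4.
nullity = |E| - r(M) = 8 - 4 = 4.
Product = 4 * 4 = 16.

16


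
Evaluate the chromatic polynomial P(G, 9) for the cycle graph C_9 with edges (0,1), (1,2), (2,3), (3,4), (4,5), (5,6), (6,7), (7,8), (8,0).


P(C_9, k) = (k-1)^9 + (-1)^9*(k-1).
P(9) = (8)^9 - 8
= 134217728 - 8 = 134217720.

134217720


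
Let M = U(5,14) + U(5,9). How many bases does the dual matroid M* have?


(M1+M2)* = M1* + M2*.
M1* = U(9,14), bases: C(14,9) = 2002.
M2* = U(4,9), bases: C(9,4) = 126.
|B(M*)| = 2002 * 126 = 252252.

252252


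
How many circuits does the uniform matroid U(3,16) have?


In U(3,16), circuits are the (4)-element subsets.
Any set of 4 elements is dependent, and removing any one element gives
an independent set of size 3, so it is a minimal dependent set.
Number of circuits = C(16,4) = (16 * 15 * 14 * 13) / (1 * 2 * 3 * 4) = 1820.

1820


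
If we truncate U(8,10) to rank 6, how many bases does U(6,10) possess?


Truncating U(8,10) to rank 6 gives U(6,10).
Bases of U(6,10) are all 6-element subsets of 10 elements.
Number of bases = C(10,6) = 10! / (6! * 4!) = 210.

210


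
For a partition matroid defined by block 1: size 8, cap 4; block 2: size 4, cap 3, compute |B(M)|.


A basis picks exactly ci elements from block i.
Number of bases = product of C(|Si|, ci).
= C(8,4) * C(4,3)
= 70 * 4
= 280.

280


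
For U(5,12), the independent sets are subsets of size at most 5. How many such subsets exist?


Independent sets of U(5,12) are all subsets of size <= 5.
Count = (12 choose 0) + (12 choose 1) + (12 choose 2) + (12 choose 3) + (12 choose 4) + (12 choose 5)
     = 1 + 12 + 66 + 220 + 495 + 792
     = 1586.

1586


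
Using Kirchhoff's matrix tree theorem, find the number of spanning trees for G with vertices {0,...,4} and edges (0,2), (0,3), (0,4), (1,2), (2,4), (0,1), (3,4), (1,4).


By Kirchhoff's matrix tree theorem, the number of spanning trees equals
the determinant of any cofactor of the Laplacian matrix L.
G has 5 vertices and 8 edges.
Computing the (4 x 4) cofactor determinant gives 40.

40


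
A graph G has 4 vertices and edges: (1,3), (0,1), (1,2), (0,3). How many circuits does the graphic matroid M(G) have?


A circuit in a graphic matroid = edge set of a simple cycle.
G has 4 vertices and 4 edges.
Enumerating all minimal edge subsets forming cycles...
Total circuits found: 1.

1


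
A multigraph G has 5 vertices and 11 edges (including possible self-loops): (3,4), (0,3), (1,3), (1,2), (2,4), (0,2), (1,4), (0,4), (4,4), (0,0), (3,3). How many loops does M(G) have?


In a graphic matroid, a loop is a self-loop edge (u,u) with rank 0.
Examining all 11 edges for self-loops...
Self-loops found: (4,4), (0,0), (3,3)
Number of loops = 3.

3


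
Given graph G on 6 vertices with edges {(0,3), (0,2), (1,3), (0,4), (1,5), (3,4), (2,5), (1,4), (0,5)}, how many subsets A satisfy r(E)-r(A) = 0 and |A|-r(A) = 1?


R(x,y) = sum over A in 2^E of x^(r(E)-r(A)) * y^(|A|-r(A)).
G has 6 vertices, 9 edges. r(E) = 5.
Enumerate all 2^9 = 512 subsets.
Count subsets with r(E)-r(A)=0 and |A|-r(A)=1: 71.

71


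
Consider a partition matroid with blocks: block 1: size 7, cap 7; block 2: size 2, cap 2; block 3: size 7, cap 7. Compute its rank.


Rank of a partition matroid = sum of min(|Si|, ci) for each block.
= min(7,7) + min(2,2) + min(7,7)
= 7 + 2 + 7
= 16.

16


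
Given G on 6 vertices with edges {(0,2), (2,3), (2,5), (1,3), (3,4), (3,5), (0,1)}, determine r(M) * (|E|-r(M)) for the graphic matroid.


r(M) = |V| - c = 6 - 1 = 5.
nullity = |E| - r(M) = 7 - 5 = 2.
Product = 5 * 2 = 10.

10


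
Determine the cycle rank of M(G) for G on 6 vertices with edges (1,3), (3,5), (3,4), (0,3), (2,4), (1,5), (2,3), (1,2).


Cycle rank (nullity) = |E| - r(M) = |E| - (|V| - c).
|E| = 8, |V| = 6, c = 1.
Nullity = 8 - (6 - 1) = 8 - 5 = 3.

3


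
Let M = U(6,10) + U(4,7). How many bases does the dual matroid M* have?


(M1+M2)* = M1* + M2*.
M1* = U(4,10), bases: C(10,4) = 210.
M2* = U(3,7), bases: C(7,3) = 35.
|B(M*)| = 210 * 35 = 7350.

7350


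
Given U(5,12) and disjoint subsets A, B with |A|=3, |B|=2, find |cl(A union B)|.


|A union B| = 3 + 2 = 5 (disjoint).
In U(5,12), cl(S) = S if |S| < 5, else cl(S) = E.
Since 5 >= 5, cl(A union B) = E.
|cl(A union B)| = 12.

12


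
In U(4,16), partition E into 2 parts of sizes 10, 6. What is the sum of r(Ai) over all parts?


r(Ai) = min(|Ai|, 4) for each part.
Sum = min(10,4) + min(6,4)
    = 4 + 4
    = 8.

8


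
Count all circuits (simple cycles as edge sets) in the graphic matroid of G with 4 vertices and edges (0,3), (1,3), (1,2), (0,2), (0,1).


A circuit in a graphic matroid = edge set of a simple cycle.
G has 4 vertices and 5 edges.
Enumerating all minimal edge subsets forming cycles...
Total circuits found: 3.

3


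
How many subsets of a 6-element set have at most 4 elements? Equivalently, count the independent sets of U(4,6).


Independent sets of U(4,6) are all subsets of size <= 4.
Count = C(6,0) + C(6,1) + C(6,2) + C(6,3) + C(6,4)
     = 1 + 6 + 15 + 20 + 15
     = 57.

57


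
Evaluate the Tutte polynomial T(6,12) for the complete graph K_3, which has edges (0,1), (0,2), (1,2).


T(K_3; x,y) = x^2 + x + y.
T(6,12) = 36 + 6 + 12 = 54.

54


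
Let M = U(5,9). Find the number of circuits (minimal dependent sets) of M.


In U(5,9), circuits are the (6)-element subsets.
Any set of 6 elements is dependent, and removing any one element gives
an independent set of size 5, so it is a minimal dependent set.
Number of circuits = C(9,6) = 84.

84


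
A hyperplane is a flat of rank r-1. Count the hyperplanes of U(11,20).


Hyperplanes of U(11,20) are flats of rank 10.
In a uniform matroid, these are exactly the (10)-element subsets.
Count = C(20,10) = 20! / (10! * 10!) = 184756.

184756


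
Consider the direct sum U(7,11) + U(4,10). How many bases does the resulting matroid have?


Bases of a direct sum M1 + M2: |B| = |B(M1)| * |B(M2)|.
|B(U(7,11))| = C(11,7) = 330.
|B(U(4,10))| = C(10,4) = 210.
Total bases = 330 * 210 = 69300.

69300


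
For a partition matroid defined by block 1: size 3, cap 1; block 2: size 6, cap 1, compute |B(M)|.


A basis picks exactly ci elements from block i.
Number of bases = product of C(|Si|, ci).
= C(3,1) * C(6,1)
= 3 * 6
= 18.

18


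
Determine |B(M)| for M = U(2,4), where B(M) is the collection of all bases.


Bases of U(2,4) are all 2-element subsets of the 4-element ground set.
Number of bases = C(4,2).
(4 choose 2) = 6.

6


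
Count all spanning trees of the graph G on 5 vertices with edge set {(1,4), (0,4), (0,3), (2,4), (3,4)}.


By Kirchhoff's matrix tree theorem, the number of spanning trees equals
the determinant of any cofactor of the Laplacian matrix L.
G has 5 vertices and 5 edges.
Computing the (4 x 4) cofactor determinant gives 3.

3


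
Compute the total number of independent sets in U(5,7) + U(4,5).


For a direct sum, |I(M1+M2)| = |I(M1)| * |I(M2)|.
|I(U(5,7))| = sum C(7,k) for k=0..5 = 120.
|I(U(4,5))| = sum C(5,k) for k=0..4 = 31.
Total = 120 * 31 = 3720.

3720


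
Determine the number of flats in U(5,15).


Flats of U(5,15): every subset of size < 5 is a flat, plus E itself.
Count = C(15,0) + C(15,1) + C(15,2) + C(15,3) + C(15,4) + 1
     = 1 + 15 + 105 + 455 + 1365 + 1
     = 1942.

1942


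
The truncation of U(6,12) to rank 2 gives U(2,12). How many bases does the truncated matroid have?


Truncating U(6,12) to rank 2 gives U(2,12).
Bases of U(2,12) are all 2-element subsets of 12 elements.
Number of bases = C(12,2) = (12 * 11) / (1 * 2) = 66.

66


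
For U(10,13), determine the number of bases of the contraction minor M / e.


Contracting e from U(10,13) gives U(9,12).
Bases of U(9,12) = C(12,9) = 220.

220


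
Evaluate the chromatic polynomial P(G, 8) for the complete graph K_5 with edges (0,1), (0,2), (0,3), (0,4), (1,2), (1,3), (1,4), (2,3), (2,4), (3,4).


P(K_5, k) = k(k-1)(k-2)...(k-4).
P(8) = (8) * (7) * (6) * (5) * (4) = 6720.

6720


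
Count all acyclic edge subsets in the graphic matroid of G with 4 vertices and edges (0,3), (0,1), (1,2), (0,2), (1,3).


An independent set in a graphic matroid is an acyclic edge subset.
G has 4 vertices and 5 edges.
Enumerate all 2^5 = 32 subsets, checking for acyclicity.
Total independent sets = 24.

24


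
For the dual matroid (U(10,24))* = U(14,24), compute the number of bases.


The dual of U(r,n) is U(n-r, n) = U(14,24).
Bases of U(14,24) are all (14)-element subsets.
|B(M*)| = (24 choose 14) = 1961256.

1961256


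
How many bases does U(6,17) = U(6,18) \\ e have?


Deleting e from U(6,18) gives U(6,17) since n > r.
Bases of U(6,17) = C(17,6) = 17! / (6! * 11!) = 12376.

12376


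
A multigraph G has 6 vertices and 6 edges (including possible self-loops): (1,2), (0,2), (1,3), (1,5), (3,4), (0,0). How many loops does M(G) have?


In a graphic matroid, a loop is a self-loop edge (u,u) with rank 0.
Examining all 6 edges for self-loops...
Self-loops found: (0,0)
Number of loops = 1.

1


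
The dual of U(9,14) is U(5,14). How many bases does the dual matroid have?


The dual of U(r,n) is U(n-r, n) = U(5,14).
Bases of U(5,14) are all (5)-element subsets.
|B(M*)| = C(14,5) = 14! / (5! * 9!) = 2002.

2002


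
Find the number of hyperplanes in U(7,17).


Hyperplanes of U(7,17) are flats of rank 6.
In a uniform matroid, these are exactly the (6)-element subsets.
Count = C(17,6) = 12376.

12376


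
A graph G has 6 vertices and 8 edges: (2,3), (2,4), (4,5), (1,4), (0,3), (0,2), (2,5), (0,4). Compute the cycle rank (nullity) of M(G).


Cycle rank (nullity) = |E| - r(M) = |E| - (|V| - c).
|E| = 8, |V| = 6, c = 1.
Nullity = 8 - (6 - 1) = 8 - 5 = 3.

3


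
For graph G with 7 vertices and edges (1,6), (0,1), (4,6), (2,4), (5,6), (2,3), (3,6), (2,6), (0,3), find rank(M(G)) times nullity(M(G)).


r(M) = |V| - c = 7 - 1 = 6.
nullity = |E| - r(M) = 9 - 6 = 3.
Product = 6 * 3 = 18.

18


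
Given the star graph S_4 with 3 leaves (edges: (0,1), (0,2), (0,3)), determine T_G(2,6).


A star on 4 vertices is a tree with 3 edges.
T(x,y) = x^(3) for any tree.
T(2,6) = 2^3 = 8.

8


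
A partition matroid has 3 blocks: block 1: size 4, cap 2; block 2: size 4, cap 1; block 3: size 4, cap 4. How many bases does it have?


A basis picks exactly ci elements from block i.
Number of bases = product of C(|Si|, ci).
= C(4,2) * C(4,1) * C(4,4)
= 6 * 4 * 1
= 24.

24


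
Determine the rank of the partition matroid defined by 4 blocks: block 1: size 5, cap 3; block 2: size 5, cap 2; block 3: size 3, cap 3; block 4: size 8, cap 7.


Rank of a partition matroid = sum of min(|Si|, ci) for each block.
= min(5,3) + min(5,2) + min(3,3) + min(8,7)
= 3 + 2 + 3 + 7
= 15.

15


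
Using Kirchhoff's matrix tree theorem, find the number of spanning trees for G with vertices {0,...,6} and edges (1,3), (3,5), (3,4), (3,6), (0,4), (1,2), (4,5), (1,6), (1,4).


By Kirchhoff's matrix tree theorem, the number of spanning trees equals
the determinant of any cofactor of the Laplacian matrix L.
G has 7 vertices and 9 edges.
Computing the (6 x 6) cofactor determinant gives 21.

21


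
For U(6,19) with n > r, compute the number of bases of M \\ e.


Deleting e from U(6,19) gives U(6,18) since n > r.
Bases of U(6,18) = C(18,6) = 18564.

18564


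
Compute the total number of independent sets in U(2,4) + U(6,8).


For a direct sum, |I(M1+M2)| = |I(M1)| * |I(M2)|.
|I(U(2,4))| = sum C(4,k) for k=0..2 = 11.
|I(U(6,8))| = sum C(8,k) for k=0..6 = 247.
Total = 11 * 247 = 2717.

2717


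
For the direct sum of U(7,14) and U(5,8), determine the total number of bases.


Bases of a direct sum M1 + M2: |B| = |B(M1)| * |B(M2)|.
|B(U(7,14))| = C(14,7) = 3432.
|B(U(5,8))| = C(8,5) = 56.
Total bases = 3432 * 56 = 192192.

192192


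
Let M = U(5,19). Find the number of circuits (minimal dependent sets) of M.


In U(5,19), circuits are the (6)-element subsets.
Any set of 6 elements is dependent, and removing any one element gives
an independent set of size 5, so it is a minimal dependent set.
Number of circuits = (19 choose 6) = 27132.

27132


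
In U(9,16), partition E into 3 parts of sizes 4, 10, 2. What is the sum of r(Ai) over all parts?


r(Ai) = min(|Ai|, 9) for each part.
Sum = min(4,9) + min(10,9) + min(2,9)
    = 4 + 9 + 2
    = 15.

15


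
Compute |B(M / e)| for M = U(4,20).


Contracting e from U(4,20) gives U(3,19).
Bases of U(3,19) = C(19,3) = (19 * 18 * 17) / (1 * 2 * 3) = 969.

969


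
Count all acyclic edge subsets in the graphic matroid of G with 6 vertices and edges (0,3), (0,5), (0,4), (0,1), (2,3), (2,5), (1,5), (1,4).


An independent set in a graphic matroid is an acyclic edge subset.
G has 6 vertices and 8 edges.
Enumerate all 2^8 = 256 subsets, checking for acyclicity.
Total independent sets = 178.

178


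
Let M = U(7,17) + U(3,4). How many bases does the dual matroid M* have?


(M1+M2)* = M1* + M2*.
M1* = U(10,17), bases: C(17,10) = 19448.
M2* = U(1,4), bases: C(4,1) = 4.
|B(M*)| = 19448 * 4 = 77792.

77792


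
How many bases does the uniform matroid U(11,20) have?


Bases of U(11,20) are all 11-element subsets of the 20-element ground set.
Number of bases = C(20,11).
C(20,11) = 167960.

167960


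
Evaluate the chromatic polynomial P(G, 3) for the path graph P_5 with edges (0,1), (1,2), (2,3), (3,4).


P(P_5, k) = k * (k-1)^(4).
P(3) = 3 * 2^4 = 3 * 16 = 48.

48


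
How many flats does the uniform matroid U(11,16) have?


Flats of U(11,16): every subset of size < 11 is a flat, plus E itself.
Count = (16 choose 0) + (16 choose 1) + (16 choose 2) + (16 choose 3) + (16 choose 4) + (16 choose 5) + (16 choose 6) + (16 choose 7) + (16 choose 8) + (16 choose 9) + (16 choose 10) + 1
     = 1 + 16 + 120 + 560 + 1820 + 4368 + 8008 + 11440 + 12870 + 11440 + 8008 + 1
     = 58652.

58652


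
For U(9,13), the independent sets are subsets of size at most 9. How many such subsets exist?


Independent sets of U(9,13) are all subsets of size <= 9.
Count = C(13,0) + C(13,1) + C(13,2) + C(13,3) + C(13,4) + C(13,5) + C(13,6) + C(13,7) + C(13,8) + C(13,9)
     = 1 + 13 + 78 + 286 + 715 + 1287 + 1716 + 1716 + 1287 + 715
     = 7814.

7814


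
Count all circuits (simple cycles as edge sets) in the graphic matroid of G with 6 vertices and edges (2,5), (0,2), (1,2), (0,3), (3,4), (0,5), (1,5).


A circuit in a graphic matroid = edge set of a simple cycle.
G has 6 vertices and 7 edges.
Enumerating all minimal edge subsets forming cycles...
Total circuits found: 3.

3


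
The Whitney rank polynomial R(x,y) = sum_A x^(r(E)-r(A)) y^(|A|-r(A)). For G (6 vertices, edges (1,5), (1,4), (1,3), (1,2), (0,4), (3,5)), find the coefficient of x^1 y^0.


R(x,y) = sum over A in 2^E of x^(r(E)-r(A)) * y^(|A|-r(A)).
G has 6 vertices, 6 edges. r(E) = 5.
Enumerate all 2^6 = 64 subsets.
Count subsets with r(E)-r(A)=1 and |A|-r(A)=0: 12.

12


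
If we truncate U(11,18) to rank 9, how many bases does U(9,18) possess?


Truncating U(11,18) to rank 9 gives U(9,18).
Bases of U(9,18) are all 9-element subsets of 18 elements.
Number of bases = C(18,9) = 48620.

48620


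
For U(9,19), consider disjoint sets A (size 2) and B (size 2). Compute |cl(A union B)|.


|A union B| = 2 + 2 = 4 (disjoint).
In U(9,19), cl(S) = S if |S| < 9, else cl(S) = E.
Since 4 < 9, cl(A union B) = A union B.
|cl(A union B)| = 4.

4


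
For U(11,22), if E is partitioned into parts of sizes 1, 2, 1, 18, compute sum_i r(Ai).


r(Ai) = min(|Ai|, 11) for each part.
Sum = min(1,11) + min(2,11) + min(1,11) + min(18,11)
    = 1 + 2 + 1 + 11
    = 15.

15


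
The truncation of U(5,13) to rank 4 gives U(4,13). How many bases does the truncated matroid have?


Truncating U(5,13) to rank 4 gives U(4,13).
Bases of U(4,13) are all 4-element subsets of 13 elements.
Number of bases = C(13,4) = (13 * 12 * 11 * 10) / (1 * 2 * 3 * 4) = 715.

715


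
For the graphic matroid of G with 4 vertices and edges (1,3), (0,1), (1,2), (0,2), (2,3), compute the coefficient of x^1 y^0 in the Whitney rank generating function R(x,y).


R(x,y) = sum over A in 2^E of x^(r(E)-r(A)) * y^(|A|-r(A)).
G has 4 vertices, 5 edges. r(E) = 3.
Enumerate all 2^5 = 32 subsets.
Count subsets with r(E)-r(A)=1 and |A|-r(A)=0: 10.

10


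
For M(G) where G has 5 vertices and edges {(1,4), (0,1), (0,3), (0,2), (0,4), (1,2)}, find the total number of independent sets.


An independent set in a graphic matroid is an acyclic edge subset.
G has 5 vertices and 6 edges.
Enumerate all 2^6 = 64 subsets, checking for acyclicity.
Total independent sets = 48.

48


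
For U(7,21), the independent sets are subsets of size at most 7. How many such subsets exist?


Independent sets of U(7,21) are all subsets of size <= 7.
Count = C(21,0) + C(21,1) + C(21,2) + C(21,3) + C(21,4) + C(21,5) + C(21,6) + C(21,7)
     = 1 + 21 + 210 + 1330 + 5985 + 20349 + 54264 + 116280
     = 198440.

198440


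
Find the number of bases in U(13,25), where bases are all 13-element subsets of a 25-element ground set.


Bases of U(13,25) are all 13-element subsets of the 25-element ground set.
Number of bases = C(25,13).
C(25,13) = 5200300.

5200300


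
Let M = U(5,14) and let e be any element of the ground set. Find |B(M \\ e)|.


Deleting e from U(5,14) gives U(5,13) since n > r.
Bases of U(5,13) = (13 choose 5) = 1287.

1287


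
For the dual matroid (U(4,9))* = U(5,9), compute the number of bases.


The dual of U(r,n) is U(n-r, n) = U(5,9).
Bases of U(5,9) are all (5)-element subsets.
|B(M*)| = C(9,5) = 9! / (5! * 4!) = 126.

126


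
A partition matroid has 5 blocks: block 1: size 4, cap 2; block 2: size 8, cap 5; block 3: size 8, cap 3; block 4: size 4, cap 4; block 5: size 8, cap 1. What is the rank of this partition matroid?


Rank of a partition matroid = sum of min(|Si|, ci) for each block.
= min(4,2) + min(8,5) + min(8,3) + min(4,4) + min(8,1)
= 2 + 5 + 3 + 4 + 1
= 15.

15


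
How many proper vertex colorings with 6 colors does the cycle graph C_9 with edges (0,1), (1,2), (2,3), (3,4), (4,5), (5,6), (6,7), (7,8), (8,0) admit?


P(C_9, k) = (k-1)^9 + (-1)^9*(k-1).
P(6) = (5)^9 - 5
= 1953125 - 5 = 1953120.

1953120


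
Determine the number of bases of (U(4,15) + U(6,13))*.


(M1+M2)* = M1* + M2*.
M1* = U(11,15), bases: C(15,11) = 1365.
M2* = U(7,13), bases: C(13,7) = 1716.
|B(M*)| = 1365 * 1716 = 2342340.

2342340


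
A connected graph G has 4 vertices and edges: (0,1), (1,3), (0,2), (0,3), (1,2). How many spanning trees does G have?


By Kirchhoff's matrix tree theorem, the number of spanning trees equals
the determinant of any cofactor of the Laplacian matrix L.
G has 4 vertices and 5 edges.
Computing the (3 x 3) cofactor determinant gives 8.

8


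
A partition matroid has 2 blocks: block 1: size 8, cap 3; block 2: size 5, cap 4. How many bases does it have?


A basis picks exactly ci elements from block i.
Number of bases = product of C(|Si|, ci).
= C(8,3) * C(5,4)
= 56 * 5
= 280.

280


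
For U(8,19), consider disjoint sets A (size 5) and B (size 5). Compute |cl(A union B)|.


|A union B| = 5 + 5 = 10 (disjoint).
In U(8,19), cl(S) = S if |S| < 8, else cl(S) = E.
Since 10 >= 8, cl(A union B) = E.
|cl(A union B)| = 19.

19


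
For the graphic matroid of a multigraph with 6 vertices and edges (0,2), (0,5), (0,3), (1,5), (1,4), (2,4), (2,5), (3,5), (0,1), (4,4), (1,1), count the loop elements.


In a graphic matroid, a loop is a self-loop edge (u,u) with rank 0.
Examining all 11 edges for self-loops...
Self-loops found: (4,4), (1,1)
Number of loops = 2.

2


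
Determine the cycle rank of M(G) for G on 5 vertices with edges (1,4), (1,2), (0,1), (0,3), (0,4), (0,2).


Cycle rank (nullity) = |E| - r(M) = |E| - (|V| - c).
|E| = 6, |V| = 5, c = 1.
Nullity = 6 - (5 - 1) = 6 - 4 = 2.

2


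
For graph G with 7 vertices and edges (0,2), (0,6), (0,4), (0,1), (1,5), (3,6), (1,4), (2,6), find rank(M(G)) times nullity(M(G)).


r(M) = |V| - c = 7 - 1 = 6.
nullity = |E| - r(M) = 8 - 6 = 2.
Product = 6 * 2 = 12.

12


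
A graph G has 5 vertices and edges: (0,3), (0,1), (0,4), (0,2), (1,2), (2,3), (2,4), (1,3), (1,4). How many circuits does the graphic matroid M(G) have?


A circuit in a graphic matroid = edge set of a simple cycle.
G has 5 vertices and 9 edges.
Enumerating all minimal edge subsets forming cycles...
Total circuits found: 22.

22


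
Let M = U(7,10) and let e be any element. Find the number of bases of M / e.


Contracting e from U(7,10) gives U(6,9).
Bases of U(6,9) = (9 choose 6) = 84.

84


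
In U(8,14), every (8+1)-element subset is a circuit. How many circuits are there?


In U(8,14), circuits are the (9)-element subsets.
Any set of 9 elements is dependent, and removing any one element gives
an independent set of size 8, so it is a minimal dependent set.
Number of circuits = C(14,9) = 2002.

2002


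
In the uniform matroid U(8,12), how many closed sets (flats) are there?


Flats of U(8,12): every subset of size < 8 is a flat, plus E itself.
Count = (12 choose 0) + (12 choose 1) + (12 choose 2) + (12 choose 3) + (12 choose 4) + (12 choose 5) + (12 choose 6) + (12 choose 7) + 1
     = 1 + 12 + 66 + 220 + 495 + 792 + 924 + 792 + 1
     = 3303.

3303


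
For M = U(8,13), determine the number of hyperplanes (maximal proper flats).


Hyperplanes of U(8,13) are flats of rank 7.
In a uniform matroid, these are exactly the (7)-element subsets.
Count = C(13,7) = 1716.

1716


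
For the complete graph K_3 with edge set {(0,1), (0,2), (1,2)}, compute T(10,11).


T(K_3; x,y) = x^2 + x + y.
T(10,11) = 100 + 10 + 11 = 121.

121


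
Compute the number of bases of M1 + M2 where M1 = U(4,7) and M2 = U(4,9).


Bases of a direct sum M1 + M2: |B| = |B(M1)| * |B(M2)|.
|B(U(4,7))| = C(7,4) = 35.
|B(U(4,9))| = C(9,4) = 126.
Total bases = 35 * 126 = 4410.

4410


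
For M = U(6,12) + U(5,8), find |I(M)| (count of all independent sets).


For a direct sum, |I(M1+M2)| = |I(M1)| * |I(M2)|.
|I(U(6,12))| = sum C(12,k) for k=0..6 = 2510.
|I(U(5,8))| = sum C(8,k) for k=0..5 = 219.
Total = 2510 * 219 = 549690.

549690


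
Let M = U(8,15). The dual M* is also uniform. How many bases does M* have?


The dual of U(r,n) is U(n-r, n) = U(7,15).
Bases of U(7,15) are all (7)-element subsets.
|B(M*)| = C(15,7) = 6435.

6435


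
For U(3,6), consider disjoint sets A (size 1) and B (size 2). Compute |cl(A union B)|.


|A union B| = 1 + 2 = 3 (disjoint).
In U(3,6), cl(S) = S if |S| < 3, else cl(S) = E.
Since 3 >= 3, cl(A union B) = E.
|cl(A union B)| = 6.

6


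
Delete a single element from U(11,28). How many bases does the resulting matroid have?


Deleting e from U(11,28) gives U(11,27) since n > r.
Bases of U(11,27) = C(27,11) = 13037895.

13037895


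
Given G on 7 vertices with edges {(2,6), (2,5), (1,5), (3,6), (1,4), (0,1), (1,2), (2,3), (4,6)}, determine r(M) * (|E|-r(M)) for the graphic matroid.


r(M) = |V| - c = 7 - 1 = 6.
nullity = |E| - r(M) = 9 - 6 = 3.
Product = 6 * 3 = 18.

18


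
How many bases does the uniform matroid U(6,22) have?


Bases of U(6,22) are all 6-element subsets of the 22-element ground set.
Number of bases = C(22,6).
C(22,6) = 22! / (6! * 16!) = 74613.

74613


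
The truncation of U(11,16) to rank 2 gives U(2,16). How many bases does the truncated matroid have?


Truncating U(11,16) to rank 2 gives U(2,16).
Bases of U(2,16) are all 2-element subsets of 16 elements.
Number of bases = C(16,2) = 16! / (2! * 14!) = 120.

120


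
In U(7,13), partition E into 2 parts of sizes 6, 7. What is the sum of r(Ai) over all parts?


r(Ai) = min(|Ai|, 7) for each part.
Sum = min(6,7) + min(7,7)
    = 6 + 7
    = 13.

13


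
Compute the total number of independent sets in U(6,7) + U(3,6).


For a direct sum, |I(M1+M2)| = |I(M1)| * |I(M2)|.
|I(U(6,7))| = sum C(7,k) for k=0..6 = 127.
|I(U(3,6))| = sum C(6,k) for k=0..3 = 42.
Total = 127 * 42 = 5334.

5334


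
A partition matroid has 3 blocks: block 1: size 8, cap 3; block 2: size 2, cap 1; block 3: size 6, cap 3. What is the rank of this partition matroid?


Rank of a partition matroid = sum of min(|Si|, ci) for each block.
= min(8,3) + min(2,1) + min(6,3)
= 3 + 1 + 3
= 7.

7


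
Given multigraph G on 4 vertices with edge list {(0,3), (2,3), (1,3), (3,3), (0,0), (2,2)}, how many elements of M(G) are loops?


In a graphic matroid, a loop is a self-loop edge (u,u) with rank 0.
Examining all 6 edges for self-loops...
Self-loops found: (3,3), (0,0), (2,2)
Number of loops = 3.

3


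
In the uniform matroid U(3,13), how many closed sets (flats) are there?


Flats of U(3,13): every subset of size < 3 is a flat, plus E itself.
Count = (13 choose 0) + (13 choose 1) + (13 choose 2) + 1
     = 1 + 13 + 78 + 1
     = 93.

93


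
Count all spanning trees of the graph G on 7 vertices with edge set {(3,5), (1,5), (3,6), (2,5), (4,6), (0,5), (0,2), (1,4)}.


By Kirchhoff's matrix tree theorem, the number of spanning trees equals
the determinant of any cofactor of the Laplacian matrix L.
G has 7 vertices and 8 edges.
Computing the (6 x 6) cofactor determinant gives 15.

15


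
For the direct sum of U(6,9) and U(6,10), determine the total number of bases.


Bases of a direct sum M1 + M2: |B| = |B(M1)| * |B(M2)|.
|B(U(6,9))| = C(9,6) = 84.
|B(U(6,10))| = C(10,6) = 210.
Total bases = 84 * 210 = 17640.

17640


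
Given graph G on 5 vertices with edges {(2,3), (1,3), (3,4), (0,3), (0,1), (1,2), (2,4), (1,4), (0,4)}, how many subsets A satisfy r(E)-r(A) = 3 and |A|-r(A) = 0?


R(x,y) = sum over A in 2^E of x^(r(E)-r(A)) * y^(|A|-r(A)).
G has 5 vertices, 9 edges. r(E) = 4.
Enumerate all 2^9 = 512 subsets.
Count subsets with r(E)-r(A)=3 and |A|-r(A)=0: 9.

9


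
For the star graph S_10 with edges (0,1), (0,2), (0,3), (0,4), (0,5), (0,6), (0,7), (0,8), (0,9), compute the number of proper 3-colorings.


P(tree, k) = k * (k-1)^(9) for any tree on 10 vertices.
P(3) = 3 * 2^9 = 3 * 512 = 1536.

1536


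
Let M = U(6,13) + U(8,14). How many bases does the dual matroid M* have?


(M1+M2)* = M1* + M2*.
M1* = U(7,13), bases: C(13,7) = 1716.
M2* = U(6,14), bases: C(14,6) = 3003.
|B(M*)| = 1716 * 3003 = 5153148.

5153148


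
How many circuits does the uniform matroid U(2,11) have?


In U(2,11), circuits are the (3)-element subsets.
Any set of 3 elements is dependent, and removing any one element gives
an independent set of size 2, so it is a minimal dependent set.
Number of circuits = (11 choose 3) = 165.

165


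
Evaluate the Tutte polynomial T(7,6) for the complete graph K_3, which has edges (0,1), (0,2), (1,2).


T(K_3; x,y) = x^2 + x + y.
T(7,6) = 49 + 7 + 6 = 62.

62


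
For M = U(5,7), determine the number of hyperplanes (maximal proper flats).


Hyperplanes of U(5,7) are flats of rank 4.
In a uniform matroid, these are exactly the (4)-element subsets.
Count = C(7,4) = (7 * 6 * 5 * 4) / (1 * 2 * 3 * 4) = 35.

35


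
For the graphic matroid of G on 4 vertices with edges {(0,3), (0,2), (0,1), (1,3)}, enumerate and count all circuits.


A circuit in a graphic matroid = edge set of a simple cycle.
G has 4 vertices and 4 edges.
Enumerating all minimal edge subsets forming cycles...
Total circuits found: 1.

1


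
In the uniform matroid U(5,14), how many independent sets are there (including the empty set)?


Independent sets of U(5,14) are all subsets of size <= 5.
Count = (14 choose 0) + (14 choose 1) + (14 choose 2) + (14 choose 3) + (14 choose 4) + (14 choose 5)
     = 1 + 14 + 91 + 364 + 1001 + 2002
     = 3473.

3473


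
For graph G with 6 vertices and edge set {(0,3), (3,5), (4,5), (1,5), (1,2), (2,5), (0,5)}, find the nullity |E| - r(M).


Cycle rank (nullity) = |E| - r(M) = |E| - (|V| - c).
|E| = 7, |V| = 6, c = 1.
Nullity = 7 - (6 - 1) = 7 - 5 = 2.

2


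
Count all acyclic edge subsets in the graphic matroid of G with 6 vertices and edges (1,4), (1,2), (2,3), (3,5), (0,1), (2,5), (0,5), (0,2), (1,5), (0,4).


An independent set in a graphic matroid is an acyclic edge subset.
G has 6 vertices and 10 edges.
Enumerate all 2^10 = 1024 subsets, checking for acyclicity.
Total independent sets = 431.

431


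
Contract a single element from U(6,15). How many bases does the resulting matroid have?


Contracting e from U(6,15) gives U(5,14).
Bases of U(5,14) = C(14,5) = 2002.

2002


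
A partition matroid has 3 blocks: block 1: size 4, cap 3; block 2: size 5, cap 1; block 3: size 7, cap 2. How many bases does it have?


A basis picks exactly ci elements from block i.
Number of bases = product of C(|Si|, ci).
= C(4,3) * C(5,1) * C(7,2)
= 4 * 5 * 21
= 420.

420


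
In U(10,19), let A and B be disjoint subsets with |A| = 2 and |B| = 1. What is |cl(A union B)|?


|A union B| = 2 + 1 = 3 (disjoint).
In U(10,19), cl(S) = S if |S| < 10, else cl(S) = E.
Since 3 < 10, cl(A union B) = A union B.
|cl(A union B)| = 3.

3


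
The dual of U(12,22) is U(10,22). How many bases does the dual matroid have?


The dual of U(r,n) is U(n-r, n) = U(10,22).
Bases of U(10,22) are all (10)-element subsets.
|B(M*)| = C(22,10) = 646646.

646646


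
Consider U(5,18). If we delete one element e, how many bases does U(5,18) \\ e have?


Deleting e from U(5,18) gives U(5,17) since n > r.
Bases of U(5,17) = (17 choose 5) = 6188.

6188


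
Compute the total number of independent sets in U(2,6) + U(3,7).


For a direct sum, |I(M1+M2)| = |I(M1)| * |I(M2)|.
|I(U(2,6))| = sum C(6,k) for k=0..2 = 22.
|I(U(3,7))| = sum C(7,k) for k=0..3 = 64.
Total = 22 * 64 = 1408.

1408


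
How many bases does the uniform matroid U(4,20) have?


Bases of U(4,20) are all 4-element subsets of the 20-element ground set.
Number of bases = C(20,4).
C(20,4) = (20 * 19 * 18 * 17) / (1 * 2 * 3 * 4) = 4845.

4845


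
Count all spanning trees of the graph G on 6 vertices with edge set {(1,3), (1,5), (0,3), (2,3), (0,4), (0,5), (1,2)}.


By Kirchhoff's matrix tree theorem, the number of spanning trees equals
the determinant of any cofactor of the Laplacian matrix L.
G has 6 vertices and 7 edges.
Computing the (5 x 5) cofactor determinant gives 11.

11


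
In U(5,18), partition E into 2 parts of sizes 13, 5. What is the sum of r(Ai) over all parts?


r(Ai) = min(|Ai|, 5) for each part.
Sum = min(13,5) + min(5,5)
    = 5 + 5
    = 10.

10


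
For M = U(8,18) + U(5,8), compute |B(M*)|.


(M1+M2)* = M1* + M2*.
M1* = U(10,18), bases: C(18,10) = 43758.
M2* = U(3,8), bases: C(8,3) = 56.
|B(M*)| = 43758 * 56 = 2450448.

2450448


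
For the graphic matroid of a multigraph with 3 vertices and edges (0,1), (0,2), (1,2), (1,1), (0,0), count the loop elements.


In a graphic matroid, a loop is a self-loop edge (u,u) with rank 0.
Examining all 5 edges for self-loops...
Self-loops found: (1,1), (0,0)
Number of loops = 2.

2


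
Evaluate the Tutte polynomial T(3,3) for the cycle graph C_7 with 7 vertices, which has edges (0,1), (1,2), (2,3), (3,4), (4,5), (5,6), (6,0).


T(C_7; x,y) = x + x^2 + ... + x^(6) + y.
T(3,3) = 3^1 + 3^2 + 3^3 + 3^4 + 3^5 + 3^6 + 3
= 3 + 9 + 27 + 81 + 243 + 729 + 3
= 1095.

1095


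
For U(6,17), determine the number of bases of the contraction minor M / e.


Contracting e from U(6,17) gives U(5,16).
Bases of U(5,16) = C(16,5) = 16! / (5! * 11!) = 4368.

4368


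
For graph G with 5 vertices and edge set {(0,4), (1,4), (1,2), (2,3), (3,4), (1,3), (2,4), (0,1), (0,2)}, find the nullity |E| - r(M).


Cycle rank (nullity) = |E| - r(M) = |E| - (|V| - c).
|E| = 9, |V| = 5, c = 1.
Nullity = 9 - (5 - 1) = 9 - 4 = 5.

5


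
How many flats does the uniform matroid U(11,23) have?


Flats of U(11,23): every subset of size < 11 is a flat, plus E itself.
Count = (23 choose 0) + (23 choose 1) + (23 choose 2) + (23 choose 3) + (23 choose 4) + (23 choose 5) + (23 choose 6) + (23 choose 7) + (23 choose 8) + (23 choose 9) + (23 choose 10) + 1
     = 1 + 23 + 253 + 1771 + 8855 + 33649 + 100947 + 245157 + 490314 + 817190 + 1144066 + 1
     = 2842227.

2842227


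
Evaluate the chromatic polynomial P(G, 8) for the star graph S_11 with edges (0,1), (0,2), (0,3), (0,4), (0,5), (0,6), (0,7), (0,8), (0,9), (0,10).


P(tree, k) = k * (k-1)^(10) for any tree on 11 vertices.
P(8) = 8 * 7^10 = 8 * 282475249 = 2259801992.

2259801992


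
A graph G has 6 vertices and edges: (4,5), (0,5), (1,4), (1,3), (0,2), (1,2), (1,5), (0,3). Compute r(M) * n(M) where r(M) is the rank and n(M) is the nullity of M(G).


r(M) = |V| - c = 6 - 1 = 5.
nullity = |E| - r(M) = 8 - 5 = 3.
Product = 5 * 3 = 15.

15


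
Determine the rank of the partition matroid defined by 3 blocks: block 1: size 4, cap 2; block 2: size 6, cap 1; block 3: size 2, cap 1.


Rank of a partition matroid = sum of min(|Si|, ci) for each block.
= min(4,2) + min(6,1) + min(2,1)
= 2 + 1 + 1
= 4.

4


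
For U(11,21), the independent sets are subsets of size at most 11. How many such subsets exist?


Independent sets of U(11,21) are all subsets of size <= 11.
Count = (21 choose 0) + (21 choose 1) + (21 choose 2) + (21 choose 3) + (21 choose 4) + (21 choose 5) + (21 choose 6) + (21 choose 7) + (21 choose 8) + (21 choose 9) + (21 choose 10) + (21 choose 11)
     = 1 + 21 + 210 + 1330 + 5985 + 20349 + 54264 + 116280 + 203490 + 293930 + 352716 + 352716
     = 1401292.

1401292


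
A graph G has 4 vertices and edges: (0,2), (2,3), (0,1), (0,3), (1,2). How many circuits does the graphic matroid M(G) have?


A circuit in a graphic matroid = edge set of a simple cycle.
G has 4 vertices and 5 edges.
Enumerating all minimal edge subsets forming cycles...
Total circuits found: 3.

3


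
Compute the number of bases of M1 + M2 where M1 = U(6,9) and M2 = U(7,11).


Bases of a direct sum M1 + M2: |B| = |B(M1)| * |B(M2)|.
|B(U(6,9))| = C(9,6) = 84.
|B(U(7,11))| = C(11,7) = 330.
Total bases = 84 * 330 = 27720.

27720


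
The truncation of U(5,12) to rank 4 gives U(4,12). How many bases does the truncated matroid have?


Truncating U(5,12) to rank 4 gives U(4,12).
Bases of U(4,12) are all 4-element subsets of 12 elements.
Number of bases = C(12,4) = 12! / (4! * 8!) = 495.

495


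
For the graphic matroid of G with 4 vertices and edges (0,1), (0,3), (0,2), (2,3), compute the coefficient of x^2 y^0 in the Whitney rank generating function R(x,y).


R(x,y) = sum over A in 2^E of x^(r(E)-r(A)) * y^(|A|-r(A)).
G has 4 vertices, 4 edges. r(E) = 3.
Enumerate all 2^4 = 16 subsets.
Count subsets with r(E)-r(A)=2 and |A|-r(A)=0: 4.

4


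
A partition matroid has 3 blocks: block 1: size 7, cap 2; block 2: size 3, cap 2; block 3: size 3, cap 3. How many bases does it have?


A basis picks exactly ci elements from block i.
Number of bases = product of C(|Si|, ci).
= C(7,2) * C(3,2) * C(3,3)
= 21 * 3 * 1
= 63.

63


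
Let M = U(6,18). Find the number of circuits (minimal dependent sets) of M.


In U(6,18), circuits are the (7)-element subsets.
Any set of 7 elements is dependent, and removing any one element gives
an independent set of size 6, so it is a minimal dependent set.
Number of circuits = C(18,7) = 31824.

31824


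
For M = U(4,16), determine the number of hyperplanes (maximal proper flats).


Hyperplanes of U(4,16) are flats of rank 3.
In a uniform matroid, these are exactly the (3)-element subsets.
Count = C(16,3) = 16! / (3! * 13!) = 560.

560
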